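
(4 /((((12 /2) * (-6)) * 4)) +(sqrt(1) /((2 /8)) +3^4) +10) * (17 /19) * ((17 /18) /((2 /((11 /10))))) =10869001 /246240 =44.14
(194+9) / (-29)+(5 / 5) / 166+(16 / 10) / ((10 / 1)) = -28361 / 4150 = -6.83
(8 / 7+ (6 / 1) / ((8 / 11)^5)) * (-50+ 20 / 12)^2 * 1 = 73863831575 / 1032192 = 71560.17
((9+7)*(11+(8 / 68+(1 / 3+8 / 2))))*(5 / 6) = 31520 / 153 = 206.01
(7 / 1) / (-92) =-7 / 92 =-0.08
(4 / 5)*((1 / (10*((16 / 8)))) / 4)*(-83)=-83 / 100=-0.83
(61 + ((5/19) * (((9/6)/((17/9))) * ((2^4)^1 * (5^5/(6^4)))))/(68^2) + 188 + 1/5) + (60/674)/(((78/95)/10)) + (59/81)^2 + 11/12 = 108069745822260299/429302718580320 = 251.73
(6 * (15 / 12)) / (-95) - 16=-16.08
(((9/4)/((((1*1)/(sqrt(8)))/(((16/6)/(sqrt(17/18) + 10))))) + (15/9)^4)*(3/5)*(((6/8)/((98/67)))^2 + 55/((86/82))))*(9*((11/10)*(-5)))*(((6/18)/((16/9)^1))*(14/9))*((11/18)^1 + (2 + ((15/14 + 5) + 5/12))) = -38480.31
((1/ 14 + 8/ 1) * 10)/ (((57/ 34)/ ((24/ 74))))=15.61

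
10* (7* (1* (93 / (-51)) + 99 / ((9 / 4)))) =50190 / 17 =2952.35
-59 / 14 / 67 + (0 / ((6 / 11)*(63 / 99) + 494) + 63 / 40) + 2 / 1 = 65887 / 18760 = 3.51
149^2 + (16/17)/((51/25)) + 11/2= 38506871/1734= 22206.96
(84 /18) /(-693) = -2 /297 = -0.01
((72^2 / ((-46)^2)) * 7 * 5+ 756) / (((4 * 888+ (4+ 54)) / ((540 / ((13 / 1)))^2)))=683393760 / 1698619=402.32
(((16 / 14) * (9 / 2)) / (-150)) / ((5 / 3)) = -18 / 875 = -0.02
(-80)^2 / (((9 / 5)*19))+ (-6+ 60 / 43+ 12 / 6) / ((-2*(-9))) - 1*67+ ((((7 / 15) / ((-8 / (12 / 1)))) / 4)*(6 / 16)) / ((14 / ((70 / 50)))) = 941052529 / 7843200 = 119.98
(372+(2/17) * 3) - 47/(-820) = 372.41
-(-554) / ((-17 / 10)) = -5540 / 17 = -325.88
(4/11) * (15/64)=15/176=0.09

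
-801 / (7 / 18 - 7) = 14418 / 119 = 121.16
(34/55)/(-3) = -34/165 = -0.21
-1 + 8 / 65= -57 / 65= -0.88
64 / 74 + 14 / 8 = 387 / 148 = 2.61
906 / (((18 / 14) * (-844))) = -1057 / 1266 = -0.83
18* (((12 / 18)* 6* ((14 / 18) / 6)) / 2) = 14 / 3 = 4.67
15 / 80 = 3 / 16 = 0.19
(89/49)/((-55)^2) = 89/148225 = 0.00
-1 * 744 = -744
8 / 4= 2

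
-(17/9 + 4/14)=-2.17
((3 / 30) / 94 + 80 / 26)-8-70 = -915547 / 12220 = -74.92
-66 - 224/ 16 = -80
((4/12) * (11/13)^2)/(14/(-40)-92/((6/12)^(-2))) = -2420/236769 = -0.01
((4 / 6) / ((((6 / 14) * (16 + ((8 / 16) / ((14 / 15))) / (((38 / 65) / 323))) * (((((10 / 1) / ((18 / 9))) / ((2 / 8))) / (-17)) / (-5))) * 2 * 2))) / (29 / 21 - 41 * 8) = -0.00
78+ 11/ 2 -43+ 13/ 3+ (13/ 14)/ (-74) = 139303/ 3108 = 44.82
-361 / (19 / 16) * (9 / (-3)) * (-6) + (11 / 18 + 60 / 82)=-4037345 / 738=-5470.66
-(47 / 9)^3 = -142.42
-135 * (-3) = 405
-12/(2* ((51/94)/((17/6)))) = -94/3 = -31.33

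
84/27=3.11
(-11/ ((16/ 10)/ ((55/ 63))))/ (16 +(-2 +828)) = -3025/ 424368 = -0.01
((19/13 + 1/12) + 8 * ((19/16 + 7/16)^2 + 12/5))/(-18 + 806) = 65317/1229280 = 0.05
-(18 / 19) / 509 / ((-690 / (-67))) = -201 / 1112165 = -0.00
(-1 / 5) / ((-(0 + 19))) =0.01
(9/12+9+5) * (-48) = -708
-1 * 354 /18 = -59 /3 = -19.67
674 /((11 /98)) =66052 /11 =6004.73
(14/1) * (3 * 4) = 168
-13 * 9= -117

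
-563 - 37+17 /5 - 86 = -3413 /5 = -682.60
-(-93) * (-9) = -837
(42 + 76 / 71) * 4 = 12232 / 71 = 172.28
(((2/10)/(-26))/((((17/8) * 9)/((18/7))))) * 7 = -8/1105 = -0.01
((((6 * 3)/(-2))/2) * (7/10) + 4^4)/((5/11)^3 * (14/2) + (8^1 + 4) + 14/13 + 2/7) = 612508897/33962420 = 18.03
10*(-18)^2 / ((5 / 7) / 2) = 9072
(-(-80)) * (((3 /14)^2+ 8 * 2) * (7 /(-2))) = -4492.86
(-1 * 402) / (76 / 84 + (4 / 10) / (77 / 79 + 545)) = -910300860 / 2050429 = -443.96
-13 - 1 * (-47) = 34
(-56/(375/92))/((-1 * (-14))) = -368/375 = -0.98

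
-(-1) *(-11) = -11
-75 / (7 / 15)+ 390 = 1605 / 7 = 229.29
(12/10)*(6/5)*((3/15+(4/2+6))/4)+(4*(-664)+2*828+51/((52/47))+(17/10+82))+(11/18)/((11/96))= -16807411/19500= -861.92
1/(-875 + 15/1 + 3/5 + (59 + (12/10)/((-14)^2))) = -490/392193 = -0.00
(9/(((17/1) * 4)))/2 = 9/136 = 0.07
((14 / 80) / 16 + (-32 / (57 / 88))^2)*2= 5075130583 / 1039680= 4881.44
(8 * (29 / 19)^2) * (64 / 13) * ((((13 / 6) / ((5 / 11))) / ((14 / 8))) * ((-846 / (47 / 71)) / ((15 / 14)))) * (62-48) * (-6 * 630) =28474546028544 / 1805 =15775371760.97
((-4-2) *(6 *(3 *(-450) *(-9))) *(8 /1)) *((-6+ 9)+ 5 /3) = -16329600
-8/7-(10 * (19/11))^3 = -5154.41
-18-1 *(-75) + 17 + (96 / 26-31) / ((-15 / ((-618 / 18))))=1345 / 117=11.50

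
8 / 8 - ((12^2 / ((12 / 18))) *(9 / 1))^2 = -3779135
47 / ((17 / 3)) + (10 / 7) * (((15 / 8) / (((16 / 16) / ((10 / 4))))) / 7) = 61647 / 6664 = 9.25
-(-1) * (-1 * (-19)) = 19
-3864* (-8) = 30912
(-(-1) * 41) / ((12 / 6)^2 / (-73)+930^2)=2993 / 63137696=0.00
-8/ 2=-4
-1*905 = -905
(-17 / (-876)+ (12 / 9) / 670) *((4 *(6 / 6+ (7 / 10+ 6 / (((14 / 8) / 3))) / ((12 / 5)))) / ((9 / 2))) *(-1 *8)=-560326 / 660285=-0.85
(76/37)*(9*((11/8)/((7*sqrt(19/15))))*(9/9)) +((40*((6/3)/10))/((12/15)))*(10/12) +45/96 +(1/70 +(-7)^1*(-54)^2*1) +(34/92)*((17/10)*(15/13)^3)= -3463973531107/169784160 +99*sqrt(285)/518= -20398.99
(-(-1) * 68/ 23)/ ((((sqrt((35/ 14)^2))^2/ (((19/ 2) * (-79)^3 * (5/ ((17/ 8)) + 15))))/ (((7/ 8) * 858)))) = -3319496494314/ 115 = -28865186907.08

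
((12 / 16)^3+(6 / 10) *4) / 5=903 / 1600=0.56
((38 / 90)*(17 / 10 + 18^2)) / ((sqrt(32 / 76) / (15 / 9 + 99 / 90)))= 586.34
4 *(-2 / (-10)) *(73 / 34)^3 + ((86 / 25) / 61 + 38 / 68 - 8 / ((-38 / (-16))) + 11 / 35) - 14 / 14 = 4463426594 / 996479225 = 4.48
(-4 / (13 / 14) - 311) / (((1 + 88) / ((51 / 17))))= -12297 / 1157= -10.63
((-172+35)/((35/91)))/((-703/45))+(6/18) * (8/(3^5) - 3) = 11178278/512487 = 21.81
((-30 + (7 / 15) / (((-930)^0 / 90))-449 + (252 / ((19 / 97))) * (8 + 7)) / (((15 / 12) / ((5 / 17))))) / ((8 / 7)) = 2508499 / 646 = 3883.13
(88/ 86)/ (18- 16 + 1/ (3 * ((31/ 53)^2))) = 0.34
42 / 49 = 6 / 7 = 0.86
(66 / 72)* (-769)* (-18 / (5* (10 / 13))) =3299.01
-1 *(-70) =70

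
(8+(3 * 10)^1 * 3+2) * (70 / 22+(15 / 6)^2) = 10375 / 11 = 943.18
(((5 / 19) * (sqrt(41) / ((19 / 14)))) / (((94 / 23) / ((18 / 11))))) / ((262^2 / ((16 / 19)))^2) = 231840 * sqrt(41) / 19842214013799397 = 0.00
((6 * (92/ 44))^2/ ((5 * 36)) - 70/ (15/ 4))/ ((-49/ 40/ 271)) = 70011224/ 17787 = 3936.09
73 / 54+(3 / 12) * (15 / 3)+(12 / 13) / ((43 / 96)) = 281495 / 60372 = 4.66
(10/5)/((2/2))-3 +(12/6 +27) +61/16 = 509/16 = 31.81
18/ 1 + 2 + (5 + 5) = 30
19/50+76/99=1.15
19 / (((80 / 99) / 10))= 1881 / 8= 235.12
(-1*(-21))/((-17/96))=-2016/17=-118.59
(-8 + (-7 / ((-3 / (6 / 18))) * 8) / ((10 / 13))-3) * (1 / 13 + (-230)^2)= -90088831 / 585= -153998.00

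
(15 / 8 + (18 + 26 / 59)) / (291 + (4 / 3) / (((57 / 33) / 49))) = 546573 / 8846696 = 0.06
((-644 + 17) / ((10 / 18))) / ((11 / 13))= -6669 / 5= -1333.80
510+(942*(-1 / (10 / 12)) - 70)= -3452 / 5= -690.40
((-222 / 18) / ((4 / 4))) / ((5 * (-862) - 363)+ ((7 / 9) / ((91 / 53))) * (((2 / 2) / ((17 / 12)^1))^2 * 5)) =0.00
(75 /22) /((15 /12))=30 /11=2.73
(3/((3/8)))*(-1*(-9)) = 72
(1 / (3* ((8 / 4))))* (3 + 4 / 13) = 43 / 78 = 0.55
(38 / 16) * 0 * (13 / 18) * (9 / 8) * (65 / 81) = 0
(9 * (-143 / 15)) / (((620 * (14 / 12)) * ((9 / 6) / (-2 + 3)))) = -429 / 5425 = -0.08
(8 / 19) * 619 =4952 / 19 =260.63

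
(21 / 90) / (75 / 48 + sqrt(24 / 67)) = 18760 / 107193- 1792*sqrt(402) / 535965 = 0.11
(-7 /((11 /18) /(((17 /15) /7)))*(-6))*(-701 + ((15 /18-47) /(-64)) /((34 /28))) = -7793.61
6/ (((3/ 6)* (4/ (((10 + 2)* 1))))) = 36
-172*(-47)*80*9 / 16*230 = 83669400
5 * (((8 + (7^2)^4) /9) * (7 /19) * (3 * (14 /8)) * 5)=123892825 /4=30973206.25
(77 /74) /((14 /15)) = 165 /148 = 1.11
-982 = -982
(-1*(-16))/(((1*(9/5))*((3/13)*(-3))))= -1040/81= -12.84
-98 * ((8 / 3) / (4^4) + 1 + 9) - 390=-65809 / 48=-1371.02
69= 69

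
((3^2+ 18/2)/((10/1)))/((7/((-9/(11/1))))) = -81/385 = -0.21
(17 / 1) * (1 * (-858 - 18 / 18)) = -14603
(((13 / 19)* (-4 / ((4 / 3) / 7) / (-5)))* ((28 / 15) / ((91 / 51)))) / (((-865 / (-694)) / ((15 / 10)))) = 3.62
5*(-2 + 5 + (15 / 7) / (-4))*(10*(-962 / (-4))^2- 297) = 56984685 / 8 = 7123085.62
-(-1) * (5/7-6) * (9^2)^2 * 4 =-971028/7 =-138718.29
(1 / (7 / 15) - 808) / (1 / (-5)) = 28205 / 7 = 4029.29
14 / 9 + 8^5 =294926 / 9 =32769.56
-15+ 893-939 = -61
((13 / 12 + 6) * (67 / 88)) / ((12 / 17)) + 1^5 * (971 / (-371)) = 23613853 / 4701312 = 5.02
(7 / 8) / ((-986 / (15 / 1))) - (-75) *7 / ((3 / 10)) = 13803895 / 7888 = 1749.99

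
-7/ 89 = -0.08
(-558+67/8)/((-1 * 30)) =18.32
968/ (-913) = -1.06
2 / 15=0.13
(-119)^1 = -119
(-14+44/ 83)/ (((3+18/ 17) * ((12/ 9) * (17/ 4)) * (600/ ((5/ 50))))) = -559/ 5727000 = -0.00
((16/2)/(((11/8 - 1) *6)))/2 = 16/9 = 1.78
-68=-68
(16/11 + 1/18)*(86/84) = 12857/8316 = 1.55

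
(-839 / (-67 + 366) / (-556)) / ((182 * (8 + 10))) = 0.00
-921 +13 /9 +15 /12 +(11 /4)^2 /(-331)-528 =-68937797 /47664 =-1446.33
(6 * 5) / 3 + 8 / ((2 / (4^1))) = 26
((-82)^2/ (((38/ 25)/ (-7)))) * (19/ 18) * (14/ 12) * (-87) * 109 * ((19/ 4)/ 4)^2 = 2349824891225/ 4608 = 509944637.85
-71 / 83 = -0.86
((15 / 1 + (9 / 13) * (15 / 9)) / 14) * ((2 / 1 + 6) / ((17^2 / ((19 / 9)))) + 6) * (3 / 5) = 15758 / 3757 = 4.19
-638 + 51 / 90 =-637.43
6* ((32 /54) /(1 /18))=64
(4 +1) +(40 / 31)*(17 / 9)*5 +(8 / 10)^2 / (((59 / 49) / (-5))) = 1195789 / 82305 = 14.53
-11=-11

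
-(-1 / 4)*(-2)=-1 / 2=-0.50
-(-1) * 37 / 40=37 / 40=0.92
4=4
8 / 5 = 1.60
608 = 608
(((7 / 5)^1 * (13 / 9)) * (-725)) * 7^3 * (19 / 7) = -12284545 / 9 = -1364949.44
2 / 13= 0.15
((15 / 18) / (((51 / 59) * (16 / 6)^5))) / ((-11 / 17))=-7965 / 720896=-0.01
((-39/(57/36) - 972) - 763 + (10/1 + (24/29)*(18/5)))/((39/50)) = -16040090/7163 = -2239.30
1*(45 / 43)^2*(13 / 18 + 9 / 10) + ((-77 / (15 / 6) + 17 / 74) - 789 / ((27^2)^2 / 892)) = -3650040107063 / 121191577110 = -30.12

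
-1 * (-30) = 30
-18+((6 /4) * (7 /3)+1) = -27 /2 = -13.50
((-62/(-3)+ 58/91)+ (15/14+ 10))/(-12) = -17677/6552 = -2.70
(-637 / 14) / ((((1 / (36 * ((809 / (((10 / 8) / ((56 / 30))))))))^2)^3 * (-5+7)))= -153967157117423796143013200000.00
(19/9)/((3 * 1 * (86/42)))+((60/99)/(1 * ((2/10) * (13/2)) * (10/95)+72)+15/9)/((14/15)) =873370171/408425094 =2.14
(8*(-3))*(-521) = 12504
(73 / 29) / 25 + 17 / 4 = 4.35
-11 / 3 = -3.67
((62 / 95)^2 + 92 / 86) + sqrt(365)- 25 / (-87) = 60200329 / 33762525 + sqrt(365) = 20.89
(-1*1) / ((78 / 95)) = -95 / 78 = -1.22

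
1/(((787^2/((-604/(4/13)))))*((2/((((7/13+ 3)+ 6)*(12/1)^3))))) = -16177536/619369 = -26.12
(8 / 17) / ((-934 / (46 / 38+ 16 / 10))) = -1068 / 754205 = -0.00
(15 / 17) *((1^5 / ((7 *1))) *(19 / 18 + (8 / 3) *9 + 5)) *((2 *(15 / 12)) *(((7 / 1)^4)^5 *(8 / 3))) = 308340114764343518150 / 153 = 2015294867740807308.17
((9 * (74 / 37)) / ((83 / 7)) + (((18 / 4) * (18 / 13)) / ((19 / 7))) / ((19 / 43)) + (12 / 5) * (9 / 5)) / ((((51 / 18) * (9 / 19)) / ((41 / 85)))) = 2936736438 / 740598625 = 3.97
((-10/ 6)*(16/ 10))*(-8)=64/ 3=21.33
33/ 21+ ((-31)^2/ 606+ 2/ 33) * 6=89046/ 7777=11.45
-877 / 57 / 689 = -877 / 39273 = -0.02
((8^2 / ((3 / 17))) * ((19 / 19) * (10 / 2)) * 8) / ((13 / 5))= 217600 / 39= 5579.49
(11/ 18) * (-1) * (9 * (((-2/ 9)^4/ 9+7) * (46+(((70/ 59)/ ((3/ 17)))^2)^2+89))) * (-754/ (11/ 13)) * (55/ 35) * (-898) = -42781581934028383445355070/ 405698734173663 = -105451603198.04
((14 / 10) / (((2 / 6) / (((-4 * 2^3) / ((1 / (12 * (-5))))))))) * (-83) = -669312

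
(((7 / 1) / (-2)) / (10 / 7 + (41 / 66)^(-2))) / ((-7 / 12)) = 35301 / 23651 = 1.49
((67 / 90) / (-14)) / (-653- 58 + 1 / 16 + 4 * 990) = -268 / 16375275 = -0.00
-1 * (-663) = 663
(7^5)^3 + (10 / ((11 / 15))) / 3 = 4747561509947.55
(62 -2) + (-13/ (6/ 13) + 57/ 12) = 439/ 12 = 36.58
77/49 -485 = -3384/7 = -483.43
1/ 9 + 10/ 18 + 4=14/ 3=4.67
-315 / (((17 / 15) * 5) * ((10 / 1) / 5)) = -27.79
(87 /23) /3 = 29 /23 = 1.26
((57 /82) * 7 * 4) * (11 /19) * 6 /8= 693 /82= 8.45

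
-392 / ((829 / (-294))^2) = -33882912 / 687241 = -49.30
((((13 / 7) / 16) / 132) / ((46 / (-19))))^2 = 61009 / 462487044096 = 0.00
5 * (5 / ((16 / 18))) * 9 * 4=2025 / 2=1012.50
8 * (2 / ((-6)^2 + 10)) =0.35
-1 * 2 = -2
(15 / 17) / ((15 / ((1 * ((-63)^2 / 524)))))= 3969 / 8908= 0.45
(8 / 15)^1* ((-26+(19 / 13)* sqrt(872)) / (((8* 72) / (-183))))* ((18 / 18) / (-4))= -793 / 720+1159* sqrt(218) / 9360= 0.73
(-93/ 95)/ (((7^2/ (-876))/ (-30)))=-488808/ 931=-525.04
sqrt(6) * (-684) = -684 * sqrt(6) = -1675.45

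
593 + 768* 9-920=6585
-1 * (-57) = 57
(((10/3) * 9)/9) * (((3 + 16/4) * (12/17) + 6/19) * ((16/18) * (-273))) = -4120480/969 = -4252.30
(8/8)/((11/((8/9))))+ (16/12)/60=17/165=0.10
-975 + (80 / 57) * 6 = -966.58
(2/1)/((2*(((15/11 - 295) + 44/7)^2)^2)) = 35153041/239668872189135376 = 0.00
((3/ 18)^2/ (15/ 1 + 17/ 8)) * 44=88/ 1233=0.07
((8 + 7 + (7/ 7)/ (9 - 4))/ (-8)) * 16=-152/ 5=-30.40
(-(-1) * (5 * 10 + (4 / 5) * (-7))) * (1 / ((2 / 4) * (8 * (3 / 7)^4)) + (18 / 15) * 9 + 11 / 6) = 1201427 / 1350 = 889.95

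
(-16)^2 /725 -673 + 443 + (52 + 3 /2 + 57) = -172763 /1450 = -119.15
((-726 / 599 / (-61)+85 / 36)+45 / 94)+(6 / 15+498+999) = 463760189591 / 309119940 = 1500.26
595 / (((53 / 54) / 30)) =963900 / 53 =18186.79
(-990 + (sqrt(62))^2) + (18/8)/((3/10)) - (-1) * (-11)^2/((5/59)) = 5073/10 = 507.30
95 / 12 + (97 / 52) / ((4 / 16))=2399 / 156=15.38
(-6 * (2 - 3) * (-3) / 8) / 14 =-9 / 56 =-0.16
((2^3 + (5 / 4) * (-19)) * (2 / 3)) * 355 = -7455 / 2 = -3727.50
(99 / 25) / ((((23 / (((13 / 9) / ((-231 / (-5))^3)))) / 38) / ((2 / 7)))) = 4940 / 180413541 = 0.00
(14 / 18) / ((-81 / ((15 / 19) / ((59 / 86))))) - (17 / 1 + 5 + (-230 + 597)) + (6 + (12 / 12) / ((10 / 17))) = -1038702739 / 2724030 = -381.31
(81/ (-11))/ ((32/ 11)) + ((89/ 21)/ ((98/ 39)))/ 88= -303299/ 120736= -2.51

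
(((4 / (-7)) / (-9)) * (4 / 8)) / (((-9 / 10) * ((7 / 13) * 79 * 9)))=-260 / 2821959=-0.00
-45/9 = -5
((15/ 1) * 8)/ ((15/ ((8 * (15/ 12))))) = 80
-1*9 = -9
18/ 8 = 9/ 4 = 2.25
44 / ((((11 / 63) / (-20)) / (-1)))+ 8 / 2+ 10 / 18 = 5044.56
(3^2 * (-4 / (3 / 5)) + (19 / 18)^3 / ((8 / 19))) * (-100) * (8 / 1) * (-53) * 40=-70729533500 / 729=-97022679.70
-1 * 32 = -32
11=11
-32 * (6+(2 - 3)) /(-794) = 80 /397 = 0.20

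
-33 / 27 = -11 / 9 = -1.22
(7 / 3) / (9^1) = 7 / 27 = 0.26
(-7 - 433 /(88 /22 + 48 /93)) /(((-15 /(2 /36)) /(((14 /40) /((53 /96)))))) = 4801 /19875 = 0.24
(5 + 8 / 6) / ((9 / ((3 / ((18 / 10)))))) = 95 / 81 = 1.17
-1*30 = -30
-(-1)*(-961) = -961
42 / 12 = 7 / 2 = 3.50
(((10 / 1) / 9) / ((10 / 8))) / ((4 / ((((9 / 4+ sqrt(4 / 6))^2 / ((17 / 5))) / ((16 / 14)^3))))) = 1715* sqrt(6) / 26112+ 471625 / 1880064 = 0.41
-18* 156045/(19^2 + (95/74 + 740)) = -207851940/81569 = -2548.17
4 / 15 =0.27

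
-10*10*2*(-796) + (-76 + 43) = 159167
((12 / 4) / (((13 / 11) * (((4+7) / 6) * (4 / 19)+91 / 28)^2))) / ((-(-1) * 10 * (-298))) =-428868 / 6655929085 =-0.00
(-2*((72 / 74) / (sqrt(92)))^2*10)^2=41990400 / 991431169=0.04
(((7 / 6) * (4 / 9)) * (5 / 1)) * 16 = 1120 / 27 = 41.48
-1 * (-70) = 70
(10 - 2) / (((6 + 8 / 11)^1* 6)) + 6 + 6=1354 / 111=12.20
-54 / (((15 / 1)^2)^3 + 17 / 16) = -864 / 182250017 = -0.00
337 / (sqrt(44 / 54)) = 1011 * sqrt(66) / 22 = 373.34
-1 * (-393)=393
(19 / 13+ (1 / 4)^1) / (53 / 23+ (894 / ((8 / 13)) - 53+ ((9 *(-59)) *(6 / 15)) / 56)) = 71645 / 58531226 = 0.00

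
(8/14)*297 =1188/7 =169.71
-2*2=-4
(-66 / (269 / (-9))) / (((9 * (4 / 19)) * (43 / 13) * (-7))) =-8151 / 161938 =-0.05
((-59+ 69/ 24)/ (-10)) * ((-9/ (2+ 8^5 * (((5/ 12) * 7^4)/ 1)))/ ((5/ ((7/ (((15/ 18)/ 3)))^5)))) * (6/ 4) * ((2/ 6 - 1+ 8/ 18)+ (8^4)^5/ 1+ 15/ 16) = -665815390309035164174544125992161/ 122931207500000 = -5416162452557339145.75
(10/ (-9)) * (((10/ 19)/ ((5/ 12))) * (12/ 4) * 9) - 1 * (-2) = -682/ 19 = -35.89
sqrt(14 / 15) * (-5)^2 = 5 * sqrt(210) / 3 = 24.15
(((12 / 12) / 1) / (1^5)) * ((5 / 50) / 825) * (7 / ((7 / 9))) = 3 / 2750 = 0.00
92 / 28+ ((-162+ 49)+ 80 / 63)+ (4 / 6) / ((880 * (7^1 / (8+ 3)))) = -273277 / 2520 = -108.44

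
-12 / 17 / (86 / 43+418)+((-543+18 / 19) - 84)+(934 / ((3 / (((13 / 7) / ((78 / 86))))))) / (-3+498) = -624.77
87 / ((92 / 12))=261 / 23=11.35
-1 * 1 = -1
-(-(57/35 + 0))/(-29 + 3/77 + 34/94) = -0.06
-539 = -539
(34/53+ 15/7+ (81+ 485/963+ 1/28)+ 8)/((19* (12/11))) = 4.45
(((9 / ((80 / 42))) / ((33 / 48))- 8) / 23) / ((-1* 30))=31 / 18975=0.00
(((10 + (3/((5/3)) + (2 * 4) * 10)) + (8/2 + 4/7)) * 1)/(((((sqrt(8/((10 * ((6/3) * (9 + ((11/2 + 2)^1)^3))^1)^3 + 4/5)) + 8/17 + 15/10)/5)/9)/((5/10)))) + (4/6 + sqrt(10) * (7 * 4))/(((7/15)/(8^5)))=-46790256 * sqrt(127989361322035)/268120646720623907 + 12846139828783905982867/268120646720623907 + 1966080 * sqrt(10)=6265202.65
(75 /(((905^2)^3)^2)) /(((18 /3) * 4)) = 1 /96590169633055924618592231328125000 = 0.00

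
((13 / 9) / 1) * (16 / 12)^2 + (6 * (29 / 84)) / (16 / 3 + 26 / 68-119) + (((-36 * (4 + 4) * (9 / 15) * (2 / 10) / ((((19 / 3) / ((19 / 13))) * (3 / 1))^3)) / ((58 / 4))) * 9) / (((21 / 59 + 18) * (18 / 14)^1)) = 1920713425463909 / 753456649061025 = 2.55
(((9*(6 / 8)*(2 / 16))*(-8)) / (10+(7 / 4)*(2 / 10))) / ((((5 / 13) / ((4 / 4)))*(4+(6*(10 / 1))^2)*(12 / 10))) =-65 / 165784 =-0.00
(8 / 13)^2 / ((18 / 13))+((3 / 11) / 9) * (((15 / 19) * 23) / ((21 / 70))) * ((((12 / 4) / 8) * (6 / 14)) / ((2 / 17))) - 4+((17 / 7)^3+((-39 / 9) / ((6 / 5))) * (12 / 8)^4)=-1389909991 / 268396128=-5.18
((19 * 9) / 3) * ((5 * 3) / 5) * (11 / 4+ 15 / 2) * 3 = 21033 / 4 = 5258.25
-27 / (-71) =27 / 71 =0.38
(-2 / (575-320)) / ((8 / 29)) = -29 / 1020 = -0.03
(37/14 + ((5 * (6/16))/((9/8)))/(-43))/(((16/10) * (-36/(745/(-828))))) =17518675/430665984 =0.04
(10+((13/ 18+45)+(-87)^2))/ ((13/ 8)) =548980/ 117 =4692.14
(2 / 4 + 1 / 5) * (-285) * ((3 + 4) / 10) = -2793 / 20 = -139.65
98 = 98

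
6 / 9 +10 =32 / 3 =10.67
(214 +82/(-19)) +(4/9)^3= 2905552/13851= 209.77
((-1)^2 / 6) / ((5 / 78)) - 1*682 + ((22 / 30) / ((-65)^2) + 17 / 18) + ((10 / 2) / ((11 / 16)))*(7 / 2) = -2731339249 / 4182750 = -653.00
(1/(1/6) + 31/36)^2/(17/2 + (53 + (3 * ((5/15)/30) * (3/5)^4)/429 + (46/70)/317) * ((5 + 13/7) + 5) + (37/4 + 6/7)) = 423482343659375/5820914683702764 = 0.07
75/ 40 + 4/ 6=61/ 24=2.54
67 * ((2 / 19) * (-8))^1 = -1072 / 19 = -56.42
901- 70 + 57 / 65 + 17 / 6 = 325537 / 390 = 834.71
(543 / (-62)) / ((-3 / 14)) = 1267 / 31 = 40.87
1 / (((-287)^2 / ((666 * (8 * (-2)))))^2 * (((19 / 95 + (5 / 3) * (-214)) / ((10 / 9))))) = -1892505600 / 36277535104867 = -0.00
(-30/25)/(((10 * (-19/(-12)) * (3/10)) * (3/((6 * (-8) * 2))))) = 768/95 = 8.08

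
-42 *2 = -84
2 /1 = 2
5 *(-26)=-130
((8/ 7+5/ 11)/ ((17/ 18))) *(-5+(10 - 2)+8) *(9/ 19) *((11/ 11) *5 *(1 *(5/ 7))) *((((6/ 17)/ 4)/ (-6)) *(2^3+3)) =-2739825/ 538118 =-5.09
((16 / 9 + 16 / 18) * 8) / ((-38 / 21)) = -224 / 19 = -11.79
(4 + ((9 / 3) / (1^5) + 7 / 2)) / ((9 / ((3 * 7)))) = 49 / 2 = 24.50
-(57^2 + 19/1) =-3268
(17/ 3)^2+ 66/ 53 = 15911/ 477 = 33.36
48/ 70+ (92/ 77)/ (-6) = 562/ 1155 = 0.49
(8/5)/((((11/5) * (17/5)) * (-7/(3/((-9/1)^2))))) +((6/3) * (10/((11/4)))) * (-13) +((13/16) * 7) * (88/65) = -30694189/353430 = -86.85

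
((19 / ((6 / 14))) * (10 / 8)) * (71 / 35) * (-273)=-122759 / 4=-30689.75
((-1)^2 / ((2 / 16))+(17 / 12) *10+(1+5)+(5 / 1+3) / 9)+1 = 541 / 18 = 30.06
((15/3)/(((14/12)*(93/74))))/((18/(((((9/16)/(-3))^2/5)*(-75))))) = -2775/27776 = -0.10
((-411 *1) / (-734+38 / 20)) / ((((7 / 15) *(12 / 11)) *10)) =0.11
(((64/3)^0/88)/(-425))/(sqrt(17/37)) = -sqrt(629)/635800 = -0.00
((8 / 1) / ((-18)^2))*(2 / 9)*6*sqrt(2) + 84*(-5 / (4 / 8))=-840 + 8*sqrt(2) / 243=-839.95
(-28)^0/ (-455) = -1/ 455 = -0.00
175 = 175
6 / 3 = 2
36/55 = 0.65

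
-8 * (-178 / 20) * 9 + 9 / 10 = 6417 / 10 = 641.70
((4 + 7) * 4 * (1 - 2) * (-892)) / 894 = 19624 / 447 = 43.90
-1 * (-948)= 948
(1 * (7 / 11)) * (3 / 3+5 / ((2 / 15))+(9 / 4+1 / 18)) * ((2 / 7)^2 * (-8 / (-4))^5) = 47008 / 693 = 67.83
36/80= 9/20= 0.45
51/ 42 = 17/ 14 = 1.21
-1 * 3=-3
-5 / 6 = -0.83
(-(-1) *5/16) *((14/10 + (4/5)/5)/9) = 13/240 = 0.05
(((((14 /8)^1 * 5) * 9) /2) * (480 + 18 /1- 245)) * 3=239085 /8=29885.62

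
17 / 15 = 1.13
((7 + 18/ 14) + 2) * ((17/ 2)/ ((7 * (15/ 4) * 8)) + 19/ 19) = 2622/ 245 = 10.70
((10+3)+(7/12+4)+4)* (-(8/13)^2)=-4144/507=-8.17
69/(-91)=-69/91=-0.76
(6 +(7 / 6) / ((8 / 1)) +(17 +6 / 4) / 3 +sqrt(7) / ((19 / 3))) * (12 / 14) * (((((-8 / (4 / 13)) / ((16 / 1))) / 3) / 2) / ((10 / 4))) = -2561 / 2240 - 39 * sqrt(7) / 2660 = -1.18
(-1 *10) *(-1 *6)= 60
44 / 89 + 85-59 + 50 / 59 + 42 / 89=146050 / 5251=27.81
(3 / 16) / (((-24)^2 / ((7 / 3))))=7 / 9216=0.00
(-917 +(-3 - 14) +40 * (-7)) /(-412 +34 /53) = 32171 /10901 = 2.95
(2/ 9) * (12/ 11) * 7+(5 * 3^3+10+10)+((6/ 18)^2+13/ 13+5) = 162.81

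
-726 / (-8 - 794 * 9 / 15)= 1815 / 1211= 1.50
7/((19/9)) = 63/19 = 3.32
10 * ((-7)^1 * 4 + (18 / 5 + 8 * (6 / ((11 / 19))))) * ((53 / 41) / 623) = 341108 / 280973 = 1.21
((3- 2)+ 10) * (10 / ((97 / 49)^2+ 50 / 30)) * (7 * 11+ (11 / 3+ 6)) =1706.82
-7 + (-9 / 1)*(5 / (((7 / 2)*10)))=-58 / 7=-8.29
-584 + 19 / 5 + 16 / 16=-579.20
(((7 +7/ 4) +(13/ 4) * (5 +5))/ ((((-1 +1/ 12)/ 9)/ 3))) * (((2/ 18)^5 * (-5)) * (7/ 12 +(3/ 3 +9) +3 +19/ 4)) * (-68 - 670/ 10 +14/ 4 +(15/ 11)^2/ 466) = -463408375/ 1868427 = -248.02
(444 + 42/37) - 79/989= 16285907/36593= 445.06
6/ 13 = 0.46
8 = 8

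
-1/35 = -0.03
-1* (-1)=1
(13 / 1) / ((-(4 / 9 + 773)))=-117 / 6961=-0.02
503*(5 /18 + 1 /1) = 11569 /18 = 642.72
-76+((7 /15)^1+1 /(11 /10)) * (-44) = -136.53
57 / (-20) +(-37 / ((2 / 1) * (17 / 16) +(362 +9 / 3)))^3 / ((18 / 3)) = -4332453876323 / 1520068257180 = -2.85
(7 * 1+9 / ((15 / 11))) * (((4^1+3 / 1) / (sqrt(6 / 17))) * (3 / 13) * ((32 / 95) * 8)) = 60928 * sqrt(102) / 6175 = 99.65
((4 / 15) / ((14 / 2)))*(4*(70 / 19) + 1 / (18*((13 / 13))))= 10118 / 17955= 0.56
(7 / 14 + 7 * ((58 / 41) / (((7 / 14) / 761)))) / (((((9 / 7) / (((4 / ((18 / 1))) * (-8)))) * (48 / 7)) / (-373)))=22588635685 / 19926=1133626.20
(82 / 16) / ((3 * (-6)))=-0.28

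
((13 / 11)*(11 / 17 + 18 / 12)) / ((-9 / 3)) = -0.85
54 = 54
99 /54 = 11 /6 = 1.83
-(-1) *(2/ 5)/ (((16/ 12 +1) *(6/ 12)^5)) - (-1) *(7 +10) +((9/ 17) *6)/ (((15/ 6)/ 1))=2827/ 119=23.76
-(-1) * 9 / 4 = 9 / 4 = 2.25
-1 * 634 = -634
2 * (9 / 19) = 0.95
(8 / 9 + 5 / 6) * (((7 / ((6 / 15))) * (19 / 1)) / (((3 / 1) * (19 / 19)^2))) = 20615 / 108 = 190.88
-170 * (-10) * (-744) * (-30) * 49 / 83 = 1859256000 / 83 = 22400674.70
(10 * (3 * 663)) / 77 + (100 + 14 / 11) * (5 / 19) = 37900 / 133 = 284.96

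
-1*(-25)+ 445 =470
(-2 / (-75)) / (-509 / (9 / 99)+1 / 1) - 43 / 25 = -361072 / 209925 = -1.72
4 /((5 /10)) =8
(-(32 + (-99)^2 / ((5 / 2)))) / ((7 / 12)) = -237144 / 35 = -6775.54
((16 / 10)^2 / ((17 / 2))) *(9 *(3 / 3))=1152 / 425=2.71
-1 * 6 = -6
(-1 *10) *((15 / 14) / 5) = -15 / 7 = -2.14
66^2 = 4356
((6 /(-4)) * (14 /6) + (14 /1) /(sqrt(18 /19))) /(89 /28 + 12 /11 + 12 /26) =-14014 /18943 + 28028 * sqrt(38) /56829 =2.30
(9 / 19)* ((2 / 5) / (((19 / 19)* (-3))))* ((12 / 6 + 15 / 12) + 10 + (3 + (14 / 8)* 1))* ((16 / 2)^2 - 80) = 1728 / 95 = 18.19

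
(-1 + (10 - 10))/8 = -1/8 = -0.12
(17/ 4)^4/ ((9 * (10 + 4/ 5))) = 417605/ 124416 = 3.36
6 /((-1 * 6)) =-1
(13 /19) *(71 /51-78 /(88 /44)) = -24934 /969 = -25.73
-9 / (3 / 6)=-18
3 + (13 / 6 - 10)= -29 / 6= -4.83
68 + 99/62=4315/62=69.60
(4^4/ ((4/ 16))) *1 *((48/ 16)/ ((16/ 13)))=2496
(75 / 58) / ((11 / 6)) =225 / 319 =0.71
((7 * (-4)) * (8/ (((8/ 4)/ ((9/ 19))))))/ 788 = -252/ 3743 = -0.07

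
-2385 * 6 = -14310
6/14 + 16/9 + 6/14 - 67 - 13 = -4874/63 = -77.37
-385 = -385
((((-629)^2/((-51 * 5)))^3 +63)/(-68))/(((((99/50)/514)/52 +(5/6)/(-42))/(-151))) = 178060896440835824416/424387065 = 419571921780.50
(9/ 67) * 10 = 90/ 67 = 1.34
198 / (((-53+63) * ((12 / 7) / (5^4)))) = 28875 / 4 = 7218.75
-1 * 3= -3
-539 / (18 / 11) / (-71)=5929 / 1278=4.64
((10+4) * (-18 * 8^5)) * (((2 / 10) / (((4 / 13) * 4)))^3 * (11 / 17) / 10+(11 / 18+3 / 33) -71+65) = 5112809796304 / 116875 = 43745966.17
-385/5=-77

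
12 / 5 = 2.40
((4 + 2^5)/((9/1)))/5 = 4/5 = 0.80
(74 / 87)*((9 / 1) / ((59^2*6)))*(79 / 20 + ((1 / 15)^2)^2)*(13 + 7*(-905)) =-3225912007 / 352451250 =-9.15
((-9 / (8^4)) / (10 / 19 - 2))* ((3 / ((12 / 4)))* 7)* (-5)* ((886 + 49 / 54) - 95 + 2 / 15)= -4063169 / 98304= -41.33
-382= -382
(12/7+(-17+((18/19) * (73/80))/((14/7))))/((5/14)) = -158041/3800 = -41.59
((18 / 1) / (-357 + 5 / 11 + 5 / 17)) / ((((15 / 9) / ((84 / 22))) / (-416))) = 2291328 / 47585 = 48.15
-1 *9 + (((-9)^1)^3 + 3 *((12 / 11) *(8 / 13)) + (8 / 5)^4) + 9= -64388647 / 89375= -720.43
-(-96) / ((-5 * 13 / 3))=-288 / 65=-4.43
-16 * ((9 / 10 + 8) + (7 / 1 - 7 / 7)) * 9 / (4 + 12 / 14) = -441.74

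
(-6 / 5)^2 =36 / 25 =1.44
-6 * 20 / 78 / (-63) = 20 / 819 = 0.02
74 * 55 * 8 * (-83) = -2702480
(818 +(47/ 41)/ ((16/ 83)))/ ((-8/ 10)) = -2702545/ 2624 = -1029.93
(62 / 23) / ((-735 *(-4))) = 31 / 33810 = 0.00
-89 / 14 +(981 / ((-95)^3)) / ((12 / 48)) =-6.36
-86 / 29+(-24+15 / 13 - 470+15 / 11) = -494.45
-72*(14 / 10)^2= -141.12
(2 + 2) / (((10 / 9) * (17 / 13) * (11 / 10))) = 468 / 187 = 2.50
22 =22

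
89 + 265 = 354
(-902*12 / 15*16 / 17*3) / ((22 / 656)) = -60753.32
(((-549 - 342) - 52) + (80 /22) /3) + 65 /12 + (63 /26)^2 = -5189398 /5577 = -930.50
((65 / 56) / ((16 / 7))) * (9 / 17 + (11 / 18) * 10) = 3.37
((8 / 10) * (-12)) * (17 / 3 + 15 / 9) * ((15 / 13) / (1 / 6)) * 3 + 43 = -18449 / 13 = -1419.15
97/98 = 0.99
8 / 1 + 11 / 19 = 8.58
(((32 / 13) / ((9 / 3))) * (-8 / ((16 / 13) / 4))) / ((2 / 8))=-256 / 3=-85.33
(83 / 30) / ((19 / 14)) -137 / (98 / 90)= -1728556 / 13965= -123.78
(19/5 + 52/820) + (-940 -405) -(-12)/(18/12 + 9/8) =-1917971/1435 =-1336.57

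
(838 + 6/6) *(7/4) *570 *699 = 1169989695/2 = 584994847.50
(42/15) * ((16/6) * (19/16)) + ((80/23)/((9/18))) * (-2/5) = 2099/345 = 6.08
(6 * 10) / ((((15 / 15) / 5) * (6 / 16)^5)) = 3276800 / 81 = 40454.32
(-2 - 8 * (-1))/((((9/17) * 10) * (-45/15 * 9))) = -17/405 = -0.04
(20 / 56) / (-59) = -5 / 826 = -0.01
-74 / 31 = -2.39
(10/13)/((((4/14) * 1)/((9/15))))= 21/13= 1.62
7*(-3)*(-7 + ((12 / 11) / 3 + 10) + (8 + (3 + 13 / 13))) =-3549 / 11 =-322.64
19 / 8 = 2.38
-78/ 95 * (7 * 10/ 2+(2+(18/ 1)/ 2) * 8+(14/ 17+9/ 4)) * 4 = -668694/ 1615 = -414.05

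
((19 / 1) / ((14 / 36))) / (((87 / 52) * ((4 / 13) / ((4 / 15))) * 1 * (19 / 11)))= 14872 / 1015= 14.65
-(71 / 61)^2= -5041 / 3721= -1.35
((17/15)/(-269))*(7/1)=-119/4035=-0.03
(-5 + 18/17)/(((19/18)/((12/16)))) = -2.80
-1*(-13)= 13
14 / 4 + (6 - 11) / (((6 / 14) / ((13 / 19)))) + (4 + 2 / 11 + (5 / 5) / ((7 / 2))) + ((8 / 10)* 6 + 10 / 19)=233117 / 43890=5.31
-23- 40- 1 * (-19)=-44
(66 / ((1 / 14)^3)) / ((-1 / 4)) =-724416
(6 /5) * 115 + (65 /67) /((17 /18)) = 139.03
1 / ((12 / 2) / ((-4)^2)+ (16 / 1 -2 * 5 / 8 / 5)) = 8 / 129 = 0.06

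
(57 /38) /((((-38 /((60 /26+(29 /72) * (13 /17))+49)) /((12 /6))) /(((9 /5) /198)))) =-821309 /22170720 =-0.04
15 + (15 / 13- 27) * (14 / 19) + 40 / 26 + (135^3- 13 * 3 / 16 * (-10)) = 2460396.87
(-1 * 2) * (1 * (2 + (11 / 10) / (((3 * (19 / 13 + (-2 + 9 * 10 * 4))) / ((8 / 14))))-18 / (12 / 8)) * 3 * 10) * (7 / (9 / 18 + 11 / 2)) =9812728 / 14019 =699.96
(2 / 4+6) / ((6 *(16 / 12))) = 13 / 16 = 0.81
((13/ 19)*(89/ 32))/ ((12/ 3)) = 1157/ 2432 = 0.48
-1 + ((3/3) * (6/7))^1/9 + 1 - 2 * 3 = -124/21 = -5.90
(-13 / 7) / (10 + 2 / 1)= -13 / 84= -0.15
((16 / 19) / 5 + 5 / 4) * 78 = 21021 / 190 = 110.64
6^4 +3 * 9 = 1323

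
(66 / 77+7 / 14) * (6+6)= 114 / 7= 16.29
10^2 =100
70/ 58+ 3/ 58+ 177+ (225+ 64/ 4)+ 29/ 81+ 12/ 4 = 1985453/ 4698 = 422.62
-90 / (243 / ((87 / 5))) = -6.44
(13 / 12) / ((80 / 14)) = 91 / 480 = 0.19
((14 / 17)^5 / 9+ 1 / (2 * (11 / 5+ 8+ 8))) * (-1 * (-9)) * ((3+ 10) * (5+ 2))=161777533 / 2839714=56.97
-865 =-865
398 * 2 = 796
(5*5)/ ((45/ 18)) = 10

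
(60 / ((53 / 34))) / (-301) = -2040 / 15953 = -0.13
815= 815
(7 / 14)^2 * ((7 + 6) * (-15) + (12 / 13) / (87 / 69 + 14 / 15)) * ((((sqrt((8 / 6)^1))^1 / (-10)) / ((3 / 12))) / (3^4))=127657 * sqrt(3) / 797121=0.28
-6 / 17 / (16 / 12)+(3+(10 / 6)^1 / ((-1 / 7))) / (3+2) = -1019 / 510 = -2.00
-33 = -33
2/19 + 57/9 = 367/57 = 6.44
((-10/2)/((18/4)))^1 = -10/9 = -1.11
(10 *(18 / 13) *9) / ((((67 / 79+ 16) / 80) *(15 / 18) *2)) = 6143040 / 17303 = 355.03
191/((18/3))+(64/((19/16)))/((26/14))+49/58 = 1325837/21489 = 61.70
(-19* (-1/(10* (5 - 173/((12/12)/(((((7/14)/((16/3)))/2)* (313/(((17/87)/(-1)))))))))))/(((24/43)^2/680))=40611436/127244961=0.32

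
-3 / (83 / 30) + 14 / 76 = -0.90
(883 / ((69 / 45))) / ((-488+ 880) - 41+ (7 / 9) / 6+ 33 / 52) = 18595980 / 11359171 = 1.64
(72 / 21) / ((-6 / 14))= -8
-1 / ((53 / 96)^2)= -9216 / 2809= -3.28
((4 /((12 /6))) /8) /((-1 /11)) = -11 /4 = -2.75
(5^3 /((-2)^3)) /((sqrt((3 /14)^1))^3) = -875 * sqrt(42) /36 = -157.52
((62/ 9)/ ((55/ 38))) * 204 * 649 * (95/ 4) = 44898292/ 3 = 14966097.33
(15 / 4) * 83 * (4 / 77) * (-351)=-5675.26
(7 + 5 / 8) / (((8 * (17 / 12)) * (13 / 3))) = 549 / 3536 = 0.16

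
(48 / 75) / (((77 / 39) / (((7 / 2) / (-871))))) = -24 / 18425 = -0.00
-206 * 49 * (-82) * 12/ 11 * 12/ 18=6621664/ 11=601969.45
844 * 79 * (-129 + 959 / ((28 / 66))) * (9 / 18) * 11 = 781659417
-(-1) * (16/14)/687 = 8/4809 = 0.00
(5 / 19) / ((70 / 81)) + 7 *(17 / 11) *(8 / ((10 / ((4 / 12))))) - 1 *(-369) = 16335391 / 43890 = 372.19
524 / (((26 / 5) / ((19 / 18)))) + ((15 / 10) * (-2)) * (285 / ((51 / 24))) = -588715 / 1989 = -295.99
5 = 5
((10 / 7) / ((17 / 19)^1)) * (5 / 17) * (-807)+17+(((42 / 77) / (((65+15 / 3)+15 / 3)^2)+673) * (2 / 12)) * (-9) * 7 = -206632120197 / 27816250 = -7428.47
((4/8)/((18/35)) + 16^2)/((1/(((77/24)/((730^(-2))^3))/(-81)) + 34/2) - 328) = -3368732981555140718750/4077000806560518377187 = -0.83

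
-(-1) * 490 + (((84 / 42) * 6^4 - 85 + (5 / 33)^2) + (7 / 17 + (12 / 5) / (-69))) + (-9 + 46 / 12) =2992.23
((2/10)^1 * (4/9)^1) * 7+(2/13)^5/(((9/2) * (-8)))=3465388/5569395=0.62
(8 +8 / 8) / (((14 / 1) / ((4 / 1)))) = 18 / 7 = 2.57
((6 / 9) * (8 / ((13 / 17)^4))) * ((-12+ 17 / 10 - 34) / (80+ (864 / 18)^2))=-36999803 / 127667670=-0.29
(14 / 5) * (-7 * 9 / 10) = -441 / 25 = -17.64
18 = 18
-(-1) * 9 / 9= 1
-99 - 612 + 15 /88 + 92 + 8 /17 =-925065 /1496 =-618.36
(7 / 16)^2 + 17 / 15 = 5087 / 3840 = 1.32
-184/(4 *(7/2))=-92/7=-13.14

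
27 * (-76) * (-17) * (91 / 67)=3174444 / 67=47379.76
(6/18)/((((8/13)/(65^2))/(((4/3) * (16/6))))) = 219700/27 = 8137.04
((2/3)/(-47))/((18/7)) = -7/1269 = -0.01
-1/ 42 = -0.02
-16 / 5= -3.20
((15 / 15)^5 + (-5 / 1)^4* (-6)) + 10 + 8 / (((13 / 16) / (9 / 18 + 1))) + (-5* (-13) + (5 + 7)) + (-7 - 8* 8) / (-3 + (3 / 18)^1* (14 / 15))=-6027457 / 1664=-3622.27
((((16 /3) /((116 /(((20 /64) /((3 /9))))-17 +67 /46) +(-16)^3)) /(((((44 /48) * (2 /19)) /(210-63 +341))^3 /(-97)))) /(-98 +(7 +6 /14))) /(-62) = 107555251874113290240 /35990060452093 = 2988471.00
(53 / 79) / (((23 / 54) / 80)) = 126.01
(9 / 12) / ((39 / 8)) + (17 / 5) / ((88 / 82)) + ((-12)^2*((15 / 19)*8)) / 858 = 238119 / 54340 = 4.38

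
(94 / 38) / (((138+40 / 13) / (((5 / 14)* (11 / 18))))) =33605 / 8781192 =0.00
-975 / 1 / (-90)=65 / 6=10.83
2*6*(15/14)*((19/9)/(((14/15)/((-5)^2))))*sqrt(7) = 35625*sqrt(7)/49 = 1923.57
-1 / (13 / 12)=-0.92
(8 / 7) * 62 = 496 / 7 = 70.86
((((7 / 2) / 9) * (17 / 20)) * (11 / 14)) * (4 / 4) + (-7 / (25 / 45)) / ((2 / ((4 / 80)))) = -199 / 3600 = -0.06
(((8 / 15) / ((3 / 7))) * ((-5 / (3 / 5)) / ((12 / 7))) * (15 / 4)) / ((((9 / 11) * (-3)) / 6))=13475 / 243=55.45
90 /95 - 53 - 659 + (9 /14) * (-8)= -95254 /133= -716.20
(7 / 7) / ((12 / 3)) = 0.25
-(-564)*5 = 2820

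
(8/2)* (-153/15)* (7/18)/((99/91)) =-21658/1485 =-14.58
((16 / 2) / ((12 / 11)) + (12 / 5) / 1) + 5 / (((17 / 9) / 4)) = 5182 / 255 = 20.32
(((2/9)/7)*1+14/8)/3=449/756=0.59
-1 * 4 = -4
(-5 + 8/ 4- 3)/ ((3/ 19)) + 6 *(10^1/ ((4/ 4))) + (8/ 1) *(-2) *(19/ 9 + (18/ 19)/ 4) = -2662/ 171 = -15.57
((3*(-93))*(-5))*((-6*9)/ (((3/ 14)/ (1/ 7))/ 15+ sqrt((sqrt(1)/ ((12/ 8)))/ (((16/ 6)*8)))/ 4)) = -96422400/ 103+ 30132000*sqrt(2)/ 103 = -522420.55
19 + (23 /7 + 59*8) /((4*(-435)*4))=307451 /16240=18.93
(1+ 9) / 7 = 10 / 7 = 1.43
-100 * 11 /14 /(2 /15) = -589.29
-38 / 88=-19 / 44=-0.43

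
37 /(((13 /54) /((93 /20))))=92907 /130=714.67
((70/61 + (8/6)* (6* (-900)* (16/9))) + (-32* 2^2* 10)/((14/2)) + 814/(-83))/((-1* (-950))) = -13.68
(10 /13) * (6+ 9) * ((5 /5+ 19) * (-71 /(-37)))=213000 /481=442.83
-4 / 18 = -2 / 9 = -0.22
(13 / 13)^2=1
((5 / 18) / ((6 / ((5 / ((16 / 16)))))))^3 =15625 / 1259712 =0.01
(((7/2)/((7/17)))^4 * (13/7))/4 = 1085773/448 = 2423.60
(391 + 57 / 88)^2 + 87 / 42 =8314965863 / 54208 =153390.01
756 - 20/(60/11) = 2257/3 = 752.33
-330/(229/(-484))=159720/229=697.47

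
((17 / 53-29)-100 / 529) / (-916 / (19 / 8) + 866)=-591470 / 9840987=-0.06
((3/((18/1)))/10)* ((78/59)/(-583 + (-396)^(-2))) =-1019304/26969999465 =-0.00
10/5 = 2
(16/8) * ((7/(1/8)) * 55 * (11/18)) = 33880/9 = 3764.44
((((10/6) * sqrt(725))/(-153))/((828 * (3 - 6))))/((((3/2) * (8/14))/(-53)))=-9275 * sqrt(29)/6840936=-0.01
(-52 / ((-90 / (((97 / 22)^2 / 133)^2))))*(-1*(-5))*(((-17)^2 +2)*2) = 111635423341 / 3107815788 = 35.92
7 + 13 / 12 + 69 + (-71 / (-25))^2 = 85.15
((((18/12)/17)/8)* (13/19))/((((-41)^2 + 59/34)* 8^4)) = 1/913342464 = 0.00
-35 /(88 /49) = -1715 /88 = -19.49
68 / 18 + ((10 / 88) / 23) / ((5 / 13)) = 3.79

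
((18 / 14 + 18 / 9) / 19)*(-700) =-2300 / 19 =-121.05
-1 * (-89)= 89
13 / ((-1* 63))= -13 / 63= -0.21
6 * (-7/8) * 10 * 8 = -420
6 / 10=0.60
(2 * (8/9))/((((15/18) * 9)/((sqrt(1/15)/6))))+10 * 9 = 90.01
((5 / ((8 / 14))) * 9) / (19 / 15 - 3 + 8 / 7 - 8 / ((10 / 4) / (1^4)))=-33075 / 1592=-20.78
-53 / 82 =-0.65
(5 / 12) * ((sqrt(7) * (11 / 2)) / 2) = 55 * sqrt(7) / 48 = 3.03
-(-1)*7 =7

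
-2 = -2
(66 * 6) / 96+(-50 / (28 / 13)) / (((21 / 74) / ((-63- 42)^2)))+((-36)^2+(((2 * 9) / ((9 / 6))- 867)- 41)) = -7211767 / 8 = -901470.88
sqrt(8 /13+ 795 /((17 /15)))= sqrt(34290581) /221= 26.50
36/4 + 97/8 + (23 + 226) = 2161/8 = 270.12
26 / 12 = 13 / 6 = 2.17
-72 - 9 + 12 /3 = -77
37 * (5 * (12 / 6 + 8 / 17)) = 7770 / 17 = 457.06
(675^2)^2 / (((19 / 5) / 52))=53974476562500 / 19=2840761924342.11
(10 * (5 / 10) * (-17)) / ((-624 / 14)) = 595 / 312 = 1.91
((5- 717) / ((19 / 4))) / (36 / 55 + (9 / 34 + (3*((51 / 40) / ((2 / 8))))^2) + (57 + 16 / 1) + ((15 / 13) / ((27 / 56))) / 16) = -6231139200 / 12810193129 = -0.49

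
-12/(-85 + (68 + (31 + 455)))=-12/469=-0.03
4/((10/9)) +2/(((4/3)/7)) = 14.10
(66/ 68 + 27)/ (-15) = -317/ 170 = -1.86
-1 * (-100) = 100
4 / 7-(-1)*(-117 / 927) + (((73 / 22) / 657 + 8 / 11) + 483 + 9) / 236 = 85341169 / 33690888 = 2.53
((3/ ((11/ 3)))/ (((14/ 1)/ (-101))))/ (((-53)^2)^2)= -909/ 1215134074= -0.00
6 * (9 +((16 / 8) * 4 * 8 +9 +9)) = 546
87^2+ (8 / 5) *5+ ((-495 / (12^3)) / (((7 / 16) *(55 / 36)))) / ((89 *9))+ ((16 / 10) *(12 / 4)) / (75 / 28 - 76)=145365638212 / 19185285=7576.93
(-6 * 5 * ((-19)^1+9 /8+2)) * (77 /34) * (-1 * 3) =-440055 /136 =-3235.70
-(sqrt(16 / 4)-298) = 296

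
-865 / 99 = -8.74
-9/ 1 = -9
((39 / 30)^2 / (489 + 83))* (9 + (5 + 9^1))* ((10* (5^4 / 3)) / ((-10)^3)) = -299 / 2112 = -0.14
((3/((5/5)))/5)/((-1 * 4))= -3/20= -0.15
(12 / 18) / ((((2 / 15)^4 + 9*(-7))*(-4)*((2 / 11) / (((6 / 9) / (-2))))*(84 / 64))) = -82500 / 22325513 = -0.00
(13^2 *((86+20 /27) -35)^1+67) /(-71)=-237902 /1917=-124.10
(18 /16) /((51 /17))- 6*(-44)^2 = -92925 /8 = -11615.62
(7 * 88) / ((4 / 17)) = 2618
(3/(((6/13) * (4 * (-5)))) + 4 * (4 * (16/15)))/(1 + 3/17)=34153/2400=14.23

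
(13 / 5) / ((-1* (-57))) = 13 / 285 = 0.05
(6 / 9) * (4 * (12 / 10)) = 16 / 5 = 3.20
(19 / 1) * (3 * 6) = 342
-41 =-41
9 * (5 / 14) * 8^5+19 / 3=2211973 / 21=105332.05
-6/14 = -3/7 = -0.43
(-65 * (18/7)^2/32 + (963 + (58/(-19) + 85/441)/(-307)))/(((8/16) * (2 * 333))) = 19541202511/6852748392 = 2.85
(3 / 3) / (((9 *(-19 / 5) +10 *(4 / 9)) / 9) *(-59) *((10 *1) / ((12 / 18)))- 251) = 27 / 72224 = 0.00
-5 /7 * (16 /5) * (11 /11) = -16 /7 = -2.29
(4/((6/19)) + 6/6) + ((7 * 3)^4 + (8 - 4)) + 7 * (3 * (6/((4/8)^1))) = 584252/3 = 194750.67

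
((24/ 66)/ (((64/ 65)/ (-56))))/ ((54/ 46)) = -10465/ 594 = -17.62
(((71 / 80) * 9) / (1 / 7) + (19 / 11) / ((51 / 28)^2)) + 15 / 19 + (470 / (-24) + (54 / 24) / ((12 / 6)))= 1685808887 / 43488720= 38.76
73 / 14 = 5.21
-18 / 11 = -1.64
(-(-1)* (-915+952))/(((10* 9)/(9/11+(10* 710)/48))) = 61.15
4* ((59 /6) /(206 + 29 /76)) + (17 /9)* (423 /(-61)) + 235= 637483528 /2870355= 222.09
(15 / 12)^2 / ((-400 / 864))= -27 / 8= -3.38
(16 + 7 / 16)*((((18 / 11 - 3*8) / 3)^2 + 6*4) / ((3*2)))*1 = 633041 / 2904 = 217.99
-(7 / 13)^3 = -343 / 2197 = -0.16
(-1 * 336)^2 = 112896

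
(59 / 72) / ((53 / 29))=1711 / 3816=0.45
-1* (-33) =33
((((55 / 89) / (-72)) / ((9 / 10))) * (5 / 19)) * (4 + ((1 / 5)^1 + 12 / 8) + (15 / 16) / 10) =-28325 / 1948032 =-0.01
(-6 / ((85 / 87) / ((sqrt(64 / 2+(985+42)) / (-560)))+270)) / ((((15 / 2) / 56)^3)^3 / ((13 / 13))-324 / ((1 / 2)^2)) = 76559158335684755849216 * sqrt(1059) / 2324338839248434747129357523667+22227809668933750873915392 / 1291299355138019303960754179815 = 0.00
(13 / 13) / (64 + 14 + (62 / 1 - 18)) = 1 / 122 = 0.01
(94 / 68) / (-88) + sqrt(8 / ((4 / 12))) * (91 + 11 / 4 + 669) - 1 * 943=-2821503 / 2992 + 3051 * sqrt(6) / 2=2793.68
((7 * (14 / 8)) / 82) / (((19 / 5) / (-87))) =-21315 / 6232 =-3.42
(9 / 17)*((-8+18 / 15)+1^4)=-261 / 85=-3.07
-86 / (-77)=86 / 77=1.12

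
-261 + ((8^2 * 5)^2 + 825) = 102964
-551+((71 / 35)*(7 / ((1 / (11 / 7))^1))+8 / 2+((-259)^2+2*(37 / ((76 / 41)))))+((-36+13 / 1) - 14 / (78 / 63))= 1150855729 / 17290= 66561.93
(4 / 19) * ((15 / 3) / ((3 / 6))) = 40 / 19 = 2.11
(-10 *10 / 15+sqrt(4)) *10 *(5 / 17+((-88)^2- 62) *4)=-24377780 / 17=-1433987.06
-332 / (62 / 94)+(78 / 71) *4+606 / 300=-496.94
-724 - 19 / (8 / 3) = -5849 / 8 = -731.12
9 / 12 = 3 / 4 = 0.75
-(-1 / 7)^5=1 / 16807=0.00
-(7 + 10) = -17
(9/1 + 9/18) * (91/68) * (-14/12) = -12103/816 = -14.83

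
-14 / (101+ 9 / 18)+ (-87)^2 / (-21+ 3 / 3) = -219581 / 580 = -378.59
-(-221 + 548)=-327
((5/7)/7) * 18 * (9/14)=405/343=1.18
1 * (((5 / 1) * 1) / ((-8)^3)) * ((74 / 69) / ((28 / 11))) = -2035 / 494592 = -0.00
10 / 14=5 / 7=0.71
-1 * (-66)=66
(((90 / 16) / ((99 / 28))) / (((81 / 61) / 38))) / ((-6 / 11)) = -40565 / 486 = -83.47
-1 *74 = -74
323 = 323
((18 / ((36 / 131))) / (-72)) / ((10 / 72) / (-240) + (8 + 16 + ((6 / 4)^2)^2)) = -1572 / 50219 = -0.03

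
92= 92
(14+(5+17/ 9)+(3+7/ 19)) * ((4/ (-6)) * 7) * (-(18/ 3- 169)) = -9465736/ 513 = -18451.73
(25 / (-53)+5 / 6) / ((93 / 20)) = 1150 / 14787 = 0.08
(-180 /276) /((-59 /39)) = 585 /1357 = 0.43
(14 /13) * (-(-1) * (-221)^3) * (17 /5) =-197610686 /5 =-39522137.20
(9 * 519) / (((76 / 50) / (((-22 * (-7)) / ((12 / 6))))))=8991675 / 38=236623.03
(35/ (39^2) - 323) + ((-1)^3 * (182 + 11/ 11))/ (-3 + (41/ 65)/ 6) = -446065222/ 1717209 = -259.76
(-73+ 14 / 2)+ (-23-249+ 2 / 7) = -2364 / 7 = -337.71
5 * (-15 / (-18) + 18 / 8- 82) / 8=-4735 / 96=-49.32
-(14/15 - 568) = 8506/15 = 567.07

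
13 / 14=0.93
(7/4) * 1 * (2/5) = 7/10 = 0.70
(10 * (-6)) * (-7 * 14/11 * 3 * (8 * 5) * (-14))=-9878400/11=-898036.36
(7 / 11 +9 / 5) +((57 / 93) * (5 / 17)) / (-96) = 6774103 / 2782560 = 2.43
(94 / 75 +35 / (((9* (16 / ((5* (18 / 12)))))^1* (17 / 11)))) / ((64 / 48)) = 99261 / 54400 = 1.82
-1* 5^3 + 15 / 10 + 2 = -243 / 2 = -121.50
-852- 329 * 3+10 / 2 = -1834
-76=-76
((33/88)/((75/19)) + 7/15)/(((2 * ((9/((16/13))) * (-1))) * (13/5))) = -337/22815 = -0.01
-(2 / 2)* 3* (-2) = 6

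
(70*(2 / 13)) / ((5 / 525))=14700 / 13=1130.77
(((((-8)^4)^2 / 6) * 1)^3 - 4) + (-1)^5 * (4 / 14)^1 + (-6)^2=4132070672510939567978 / 189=21862807791063172317.34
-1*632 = -632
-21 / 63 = -0.33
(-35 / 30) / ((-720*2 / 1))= 7 / 8640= 0.00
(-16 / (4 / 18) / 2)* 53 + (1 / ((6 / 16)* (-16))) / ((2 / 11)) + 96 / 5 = -113383 / 60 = -1889.72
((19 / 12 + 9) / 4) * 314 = 19939 / 24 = 830.79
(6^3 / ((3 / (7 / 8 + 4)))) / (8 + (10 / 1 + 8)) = 27 / 2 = 13.50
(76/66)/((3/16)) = 608/99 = 6.14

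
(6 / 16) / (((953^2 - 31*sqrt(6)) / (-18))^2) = 6841538397*sqrt(6) / 680366934626367315067225 + 200436993207621 / 1360733869252734630134450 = 0.00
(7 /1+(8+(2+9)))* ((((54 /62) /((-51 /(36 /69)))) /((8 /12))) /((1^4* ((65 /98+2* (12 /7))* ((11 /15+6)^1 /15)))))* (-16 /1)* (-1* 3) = -4457980800 /490912621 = -9.08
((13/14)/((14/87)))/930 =377/60760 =0.01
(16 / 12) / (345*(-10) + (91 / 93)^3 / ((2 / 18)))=-119164 / 307583279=-0.00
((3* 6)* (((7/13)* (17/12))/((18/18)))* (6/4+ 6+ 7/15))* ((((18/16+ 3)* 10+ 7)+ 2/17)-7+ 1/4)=473459/104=4552.49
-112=-112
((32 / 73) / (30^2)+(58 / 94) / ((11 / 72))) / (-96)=-0.04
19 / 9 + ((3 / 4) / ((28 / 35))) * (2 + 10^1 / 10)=709 / 144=4.92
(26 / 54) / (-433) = -13 / 11691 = -0.00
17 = 17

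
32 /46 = 16 /23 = 0.70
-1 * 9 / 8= -9 / 8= -1.12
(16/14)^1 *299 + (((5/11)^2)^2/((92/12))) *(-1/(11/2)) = 8860355566/25929211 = 341.71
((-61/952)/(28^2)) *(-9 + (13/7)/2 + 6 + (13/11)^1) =8357/114940672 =0.00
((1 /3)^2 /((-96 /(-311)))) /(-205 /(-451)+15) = 3421 /146880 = 0.02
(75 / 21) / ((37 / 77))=275 / 37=7.43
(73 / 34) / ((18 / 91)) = 6643 / 612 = 10.85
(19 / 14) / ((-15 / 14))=-19 / 15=-1.27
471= 471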